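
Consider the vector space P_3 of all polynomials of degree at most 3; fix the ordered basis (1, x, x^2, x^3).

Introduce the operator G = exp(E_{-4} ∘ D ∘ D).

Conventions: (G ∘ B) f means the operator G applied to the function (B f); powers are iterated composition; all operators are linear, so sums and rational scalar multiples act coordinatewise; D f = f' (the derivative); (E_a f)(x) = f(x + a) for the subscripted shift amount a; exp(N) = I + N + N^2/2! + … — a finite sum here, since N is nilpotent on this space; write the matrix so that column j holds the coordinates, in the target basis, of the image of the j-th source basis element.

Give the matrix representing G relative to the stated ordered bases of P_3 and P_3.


image of 1: 1
image of x: x
image of x^2: x^2 + 2
image of x^3: x^3 + 6x - 24
each image's coordinates form column j of the matrix

the matrix is [[1, 0, 2, -24]; [0, 1, 0, 6]; [0, 0, 1, 0]; [0, 0, 0, 1]] (rows listed top to bottom)


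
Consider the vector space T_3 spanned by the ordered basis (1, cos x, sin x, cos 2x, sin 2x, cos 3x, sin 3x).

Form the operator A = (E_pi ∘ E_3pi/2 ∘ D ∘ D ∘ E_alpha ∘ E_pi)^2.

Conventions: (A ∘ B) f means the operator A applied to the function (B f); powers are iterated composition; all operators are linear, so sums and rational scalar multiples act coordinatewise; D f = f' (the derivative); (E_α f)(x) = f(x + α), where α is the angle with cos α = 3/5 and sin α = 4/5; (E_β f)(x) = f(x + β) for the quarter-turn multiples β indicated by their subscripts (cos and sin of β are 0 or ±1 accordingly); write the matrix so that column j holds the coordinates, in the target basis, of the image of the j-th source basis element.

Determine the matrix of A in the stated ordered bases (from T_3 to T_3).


image of 1: 0
image of cos x: (7/25)cos x + (24/25)sin x
image of sin x: -(24/25)cos x + (7/25)sin x
image of cos 2x: -(8432/625)cos 2x + (5376/625)sin 2x
image of sin 2x: -(5376/625)cos 2x - (8432/625)sin 2x
image of cos 3x: -(951993/15625)cos 3x - (833976/15625)sin 3x
image of sin 3x: (833976/15625)cos 3x - (951993/15625)sin 3x
each image's coordinates form column j of the matrix

the matrix is [[0, 0, 0, 0, 0, 0, 0]; [0, 7/25, -24/25, 0, 0, 0, 0]; [0, 24/25, 7/25, 0, 0, 0, 0]; [0, 0, 0, -8432/625, -5376/625, 0, 0]; [0, 0, 0, 5376/625, -8432/625, 0, 0]; [0, 0, 0, 0, 0, -951993/15625, 833976/15625]; [0, 0, 0, 0, 0, -833976/15625, -951993/15625]] (rows listed top to bottom)


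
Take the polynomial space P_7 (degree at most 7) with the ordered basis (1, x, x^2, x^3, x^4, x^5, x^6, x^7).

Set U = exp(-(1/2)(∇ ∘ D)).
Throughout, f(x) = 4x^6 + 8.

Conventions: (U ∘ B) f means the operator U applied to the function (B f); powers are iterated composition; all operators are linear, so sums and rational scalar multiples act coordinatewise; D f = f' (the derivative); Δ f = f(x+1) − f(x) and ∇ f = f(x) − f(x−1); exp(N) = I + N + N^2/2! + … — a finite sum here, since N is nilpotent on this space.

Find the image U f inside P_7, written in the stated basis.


order-1 term: -60x^4 + 120x^3 - 120x^2 + 60x - 12
order-2 term: 180x^2 - 360x + 210
order-3 term: -60
the series for exp(-(1/2)(∇ ∘ D)) f terminates at order 3
exp(-(1/2)(∇ ∘ D)) f = 4x^6 - 60x^4 + 120x^3 + 60x^2 - 300x + 146

the result is g(x) = 4x^6 - 60x^4 + 120x^3 + 60x^2 - 300x + 146


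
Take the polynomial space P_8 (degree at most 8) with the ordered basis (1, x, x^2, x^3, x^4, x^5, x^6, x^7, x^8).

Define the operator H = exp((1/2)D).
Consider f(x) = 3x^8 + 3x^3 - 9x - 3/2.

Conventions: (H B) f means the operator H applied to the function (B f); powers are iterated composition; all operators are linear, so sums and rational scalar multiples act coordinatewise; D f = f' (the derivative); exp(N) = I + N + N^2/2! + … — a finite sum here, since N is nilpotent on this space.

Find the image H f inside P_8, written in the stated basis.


order-1 term: 12x^7 + (9/2)x^2 - 9/2
order-2 term: 21x^6 + (9/4)x
order-3 term: 21x^5 + 3/8
order-4 term: (105/8)x^4
order-5 term: (21/4)x^3
order-6 term: (21/16)x^2
order-7 term: (3/16)x
order-8 term: 3/256
the series for exp((1/2)D) f terminates at order 8
exp((1/2)D) f = 3x^8 + 12x^7 + 21x^6 + 21x^5 + (105/8)x^4 + (33/4)x^3 + (93/16)x^2 - (105/16)x - 1437/256

the result is g(x) = 3x^8 + 12x^7 + 21x^6 + 21x^5 + (105/8)x^4 + (33/4)x^3 + (93/16)x^2 - (105/16)x - 1437/256


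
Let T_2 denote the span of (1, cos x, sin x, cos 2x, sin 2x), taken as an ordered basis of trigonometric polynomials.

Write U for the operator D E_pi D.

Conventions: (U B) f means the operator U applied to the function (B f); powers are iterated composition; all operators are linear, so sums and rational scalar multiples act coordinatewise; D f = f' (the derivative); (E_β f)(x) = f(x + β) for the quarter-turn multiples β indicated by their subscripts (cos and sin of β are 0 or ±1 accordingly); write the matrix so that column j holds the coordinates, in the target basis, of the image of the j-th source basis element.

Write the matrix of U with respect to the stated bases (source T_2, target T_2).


the matrix is [[0, 0, 0, 0, 0]; [0, 1, 0, 0, 0]; [0, 0, 1, 0, 0]; [0, 0, 0, -4, 0]; [0, 0, 0, 0, -4]] (rows listed top to bottom)

image of 1: 0
image of cos x: cos x
image of sin x: sin x
image of cos 2x: -4cos 2x
image of sin 2x: -4sin 2x
each image's coordinates form column j of the matrix


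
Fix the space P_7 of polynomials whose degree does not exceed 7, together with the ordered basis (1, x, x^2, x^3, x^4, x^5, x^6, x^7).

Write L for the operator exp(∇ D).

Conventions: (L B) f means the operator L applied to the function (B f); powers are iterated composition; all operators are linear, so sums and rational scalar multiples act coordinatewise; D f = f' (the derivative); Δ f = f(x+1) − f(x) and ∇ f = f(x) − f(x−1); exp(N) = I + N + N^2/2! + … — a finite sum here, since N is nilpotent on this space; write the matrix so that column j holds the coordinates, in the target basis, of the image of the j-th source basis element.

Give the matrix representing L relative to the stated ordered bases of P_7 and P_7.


image of 1: 1
image of x: x
image of x^2: x^2 + 2
image of x^3: x^3 + 6x - 3
image of x^4: x^4 + 12x^2 - 12x + 16
image of x^5: x^5 + 20x^3 - 30x^2 + 80x - 65
image of x^6: x^6 + 30x^4 - 60x^3 + 240x^2 - 390x + 336
image of x^7: x^7 + 42x^5 - 105x^4 + 560x^3 - 1365x^2 + 2352x - 1897
each image's coordinates form column j of the matrix

the matrix is [[1, 0, 2, -3, 16, -65, 336, -1897]; [0, 1, 0, 6, -12, 80, -390, 2352]; [0, 0, 1, 0, 12, -30, 240, -1365]; [0, 0, 0, 1, 0, 20, -60, 560]; [0, 0, 0, 0, 1, 0, 30, -105]; [0, 0, 0, 0, 0, 1, 0, 42]; [0, 0, 0, 0, 0, 0, 1, 0]; [0, 0, 0, 0, 0, 0, 0, 1]] (rows listed top to bottom)


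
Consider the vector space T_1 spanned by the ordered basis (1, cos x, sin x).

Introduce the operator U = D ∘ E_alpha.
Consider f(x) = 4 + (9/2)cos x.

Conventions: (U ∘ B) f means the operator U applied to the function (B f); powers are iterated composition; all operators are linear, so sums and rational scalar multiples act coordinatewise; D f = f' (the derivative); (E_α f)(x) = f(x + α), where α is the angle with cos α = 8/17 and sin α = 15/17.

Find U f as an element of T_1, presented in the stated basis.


g(x) = -(135/34)cos x - (36/17)sin x

E_alpha f = 4 + (36/17)cos x - (135/34)sin x
D E_alpha f = -(135/34)cos x - (36/17)sin x


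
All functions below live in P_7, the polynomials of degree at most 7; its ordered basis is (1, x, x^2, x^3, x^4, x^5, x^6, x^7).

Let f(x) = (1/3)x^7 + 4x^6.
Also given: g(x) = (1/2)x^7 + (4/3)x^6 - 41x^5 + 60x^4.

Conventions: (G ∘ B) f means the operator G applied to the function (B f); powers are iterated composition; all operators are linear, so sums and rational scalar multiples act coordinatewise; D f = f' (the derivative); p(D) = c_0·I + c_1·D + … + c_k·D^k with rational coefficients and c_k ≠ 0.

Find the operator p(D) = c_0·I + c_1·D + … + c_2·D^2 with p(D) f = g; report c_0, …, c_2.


p(D) = (3/2)·I − 2·D + (1/2)·D^2, i.e. c_0 = 3/2, c_1 = -2, c_2 = 1/2

D^0 f = (1/3)x^7 + 4x^6
D^1 f = (7/3)x^6 + 24x^5
D^2 f = 14x^5 + 120x^4
matching coefficients of g against c_0 f + c_1 Df + … from the top degree down determines the c_i
solution: c_0 = 3/2, c_1 = -2, c_2 = 1/2


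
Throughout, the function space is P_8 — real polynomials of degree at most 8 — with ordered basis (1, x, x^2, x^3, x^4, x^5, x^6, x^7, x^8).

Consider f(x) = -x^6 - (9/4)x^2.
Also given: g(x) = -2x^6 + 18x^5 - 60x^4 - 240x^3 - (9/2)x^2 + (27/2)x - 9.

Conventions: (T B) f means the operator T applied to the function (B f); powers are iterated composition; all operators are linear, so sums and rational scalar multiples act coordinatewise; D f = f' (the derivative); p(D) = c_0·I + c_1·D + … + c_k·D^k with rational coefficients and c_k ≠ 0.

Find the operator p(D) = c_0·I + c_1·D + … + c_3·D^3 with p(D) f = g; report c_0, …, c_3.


D^0 f = -x^6 - (9/4)x^2
D^1 f = -6x^5 - (9/2)x
D^2 f = -30x^4 - 9/2
D^3 f = -120x^3
matching coefficients of g against c_0 f + c_1 Df + … from the top degree down determines the c_i
solution: c_0 = 2, c_1 = -3, c_2 = 2, c_3 = 2

p(D) = 2·I − 3·D + 2·D^2 + 2·D^3, i.e. c_0 = 2, c_1 = -3, c_2 = 2, c_3 = 2


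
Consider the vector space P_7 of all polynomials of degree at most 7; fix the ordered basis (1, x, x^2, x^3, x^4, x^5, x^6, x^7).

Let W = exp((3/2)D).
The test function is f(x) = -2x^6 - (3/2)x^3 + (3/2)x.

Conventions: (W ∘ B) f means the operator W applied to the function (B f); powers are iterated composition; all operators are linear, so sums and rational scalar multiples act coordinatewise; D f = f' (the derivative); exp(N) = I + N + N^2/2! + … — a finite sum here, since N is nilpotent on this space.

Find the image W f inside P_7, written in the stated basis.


order-1 term: -18x^5 - (27/4)x^2 + 9/4
order-2 term: -(135/2)x^4 - (81/8)x
order-3 term: -135x^3 - 81/16
order-4 term: -(1215/8)x^2
order-5 term: -(729/8)x
order-6 term: -729/32
the series for exp((3/2)D) f terminates at order 6
exp((3/2)D) f = -2x^6 - 18x^5 - (135/2)x^4 - (273/2)x^3 - (1269/8)x^2 - (399/4)x - 819/32

the image equals g(x) = -2x^6 - 18x^5 - (135/2)x^4 - (273/2)x^3 - (1269/8)x^2 - (399/4)x - 819/32


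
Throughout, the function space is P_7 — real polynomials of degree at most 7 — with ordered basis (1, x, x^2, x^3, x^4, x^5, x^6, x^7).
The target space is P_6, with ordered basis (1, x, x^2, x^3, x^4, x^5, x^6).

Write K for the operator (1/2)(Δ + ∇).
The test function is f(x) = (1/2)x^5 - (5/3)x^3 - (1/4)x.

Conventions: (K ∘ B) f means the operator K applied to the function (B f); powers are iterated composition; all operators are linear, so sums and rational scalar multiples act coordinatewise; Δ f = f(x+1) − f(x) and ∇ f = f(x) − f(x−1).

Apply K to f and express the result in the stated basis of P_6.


the image equals g(x) = (5/2)x^4 - 17/12

Δ f = (5/2)x^4 + 5x^3 - (5/2)x - 17/12
∇ f = (5/2)x^4 - 5x^3 + (5/2)x - 17/12
(Δ + ∇) f = 5x^4 - 17/6
((1/2)(Δ + ∇)) f = (5/2)x^4 - 17/12


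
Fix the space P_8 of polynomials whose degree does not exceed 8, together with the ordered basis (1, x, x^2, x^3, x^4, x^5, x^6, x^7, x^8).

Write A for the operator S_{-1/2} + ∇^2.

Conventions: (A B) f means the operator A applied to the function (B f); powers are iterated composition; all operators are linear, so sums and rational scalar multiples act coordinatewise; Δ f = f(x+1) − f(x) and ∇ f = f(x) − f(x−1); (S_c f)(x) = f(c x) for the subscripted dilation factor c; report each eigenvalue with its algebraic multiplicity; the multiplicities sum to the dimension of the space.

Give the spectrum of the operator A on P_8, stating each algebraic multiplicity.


λ = -1/2 (multiplicity 1), λ = -1/8 (multiplicity 1), λ = -1/32 (multiplicity 1), λ = -1/128 (multiplicity 1), λ = 1/256 (multiplicity 1), λ = 1/64 (multiplicity 1), λ = 1/16 (multiplicity 1), λ = 1/4 (multiplicity 1), λ = 1 (multiplicity 1)

image of 1: 1
image of x: -(1/2)x
image of x^2: (1/4)x^2 + 2
image of x^3: -(1/8)x^3 + 6x - 6
image of x^4: (1/16)x^4 + 12x^2 - 24x + 14
image of x^5: -(1/32)x^5 + 20x^3 - 60x^2 + 70x - 30
image of x^6: (1/64)x^6 + 30x^4 - 120x^3 + 210x^2 - 180x + 62
image of x^7: -(1/128)x^7 + 42x^5 - 210x^4 + 490x^3 - 630x^2 + 434x - 126
image of x^8: (1/256)x^8 + 56x^6 - 336x^5 + 980x^4 - 1680x^3 + 1736x^2 - 1008x + 254
the matrix is upper triangular; its diagonal is (1, -1/2, 1/4, -1/8, 1/16, -1/32, 1/64, -1/128, 1/256)
for a triangular matrix the eigenvalues are the diagonal entries, with algebraic multiplicity their repetition count


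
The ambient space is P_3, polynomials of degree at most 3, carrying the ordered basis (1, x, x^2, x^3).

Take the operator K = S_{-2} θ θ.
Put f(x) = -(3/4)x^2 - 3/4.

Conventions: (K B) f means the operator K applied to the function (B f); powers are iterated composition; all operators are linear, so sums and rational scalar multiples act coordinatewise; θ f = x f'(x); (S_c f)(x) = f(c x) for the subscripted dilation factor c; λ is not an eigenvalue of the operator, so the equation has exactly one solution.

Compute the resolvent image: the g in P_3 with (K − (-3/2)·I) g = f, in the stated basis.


write g with unknown coordinates in the stated basis and equate coefficients in (K − (-3/2)·I) g = f
solving from the highest basis element down gives g = -(3/70)x^2 - 1/2
check: K g = -(24/35)x^2
so K g − (-3/2)·g = -(3/4)x^2 - 3/4 = f ✓

the result is g(x) = -(3/70)x^2 - 1/2


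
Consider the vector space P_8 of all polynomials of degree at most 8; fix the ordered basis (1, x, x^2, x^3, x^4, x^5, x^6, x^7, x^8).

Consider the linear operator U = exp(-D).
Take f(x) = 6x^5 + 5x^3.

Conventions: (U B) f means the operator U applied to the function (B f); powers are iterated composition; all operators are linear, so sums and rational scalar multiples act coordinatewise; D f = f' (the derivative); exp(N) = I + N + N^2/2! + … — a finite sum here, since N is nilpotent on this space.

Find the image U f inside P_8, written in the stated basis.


the result is g(x) = 6x^5 - 30x^4 + 65x^3 - 75x^2 + 45x - 11

order-1 term: -30x^4 - 15x^2
order-2 term: 60x^3 + 15x
order-3 term: -60x^2 - 5
order-4 term: 30x
order-5 term: -6
the series for exp(-D) f terminates at order 5
exp(-D) f = 6x^5 - 30x^4 + 65x^3 - 75x^2 + 45x - 11


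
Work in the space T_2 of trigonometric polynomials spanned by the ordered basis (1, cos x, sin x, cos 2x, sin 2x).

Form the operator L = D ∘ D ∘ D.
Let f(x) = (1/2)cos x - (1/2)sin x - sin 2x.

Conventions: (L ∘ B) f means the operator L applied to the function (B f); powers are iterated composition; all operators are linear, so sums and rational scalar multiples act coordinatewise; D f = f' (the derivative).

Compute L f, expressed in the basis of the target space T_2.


the image equals g(x) = (1/2)cos x + (1/2)sin x + 8cos 2x

D f = -(1/2)cos x - (1/2)sin x - 2cos 2x
D D f = -(1/2)cos x + (1/2)sin x + 4sin 2x
D D D f = (1/2)cos x + (1/2)sin x + 8cos 2x


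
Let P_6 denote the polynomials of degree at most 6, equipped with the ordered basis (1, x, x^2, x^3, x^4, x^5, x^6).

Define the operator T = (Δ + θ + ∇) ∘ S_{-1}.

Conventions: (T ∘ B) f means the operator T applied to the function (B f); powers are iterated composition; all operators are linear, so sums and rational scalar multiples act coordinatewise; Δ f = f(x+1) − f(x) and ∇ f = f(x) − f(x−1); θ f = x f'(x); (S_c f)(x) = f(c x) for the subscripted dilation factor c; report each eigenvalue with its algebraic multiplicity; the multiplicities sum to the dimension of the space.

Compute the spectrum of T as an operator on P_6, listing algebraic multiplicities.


image of 1: 0
image of x: -x - 2
image of x^2: 2x^2 + 4x
image of x^3: -3x^3 - 6x^2 - 2
image of x^4: 4x^4 + 8x^3 + 8x
image of x^5: -5x^5 - 10x^4 - 20x^2 - 2
image of x^6: 6x^6 + 12x^5 + 40x^3 + 12x
the matrix is upper triangular; its diagonal is (0, -1, 2, -3, 4, -5, 6)
for a triangular matrix the eigenvalues are the diagonal entries, with algebraic multiplicity their repetition count

λ = -5 (multiplicity 1), λ = -3 (multiplicity 1), λ = -1 (multiplicity 1), λ = 0 (multiplicity 1), λ = 2 (multiplicity 1), λ = 4 (multiplicity 1), λ = 6 (multiplicity 1)


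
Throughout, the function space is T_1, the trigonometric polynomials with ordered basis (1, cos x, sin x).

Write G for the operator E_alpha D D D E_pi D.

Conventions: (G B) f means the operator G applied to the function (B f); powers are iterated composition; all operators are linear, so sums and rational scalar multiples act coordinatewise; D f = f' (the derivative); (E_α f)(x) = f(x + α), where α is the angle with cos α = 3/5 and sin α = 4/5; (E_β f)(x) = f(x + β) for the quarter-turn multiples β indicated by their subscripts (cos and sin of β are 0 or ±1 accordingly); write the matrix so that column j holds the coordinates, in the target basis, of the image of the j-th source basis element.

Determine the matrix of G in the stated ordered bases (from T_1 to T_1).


the matrix is [[0, 0, 0]; [0, -3/5, -4/5]; [0, 4/5, -3/5]] (rows listed top to bottom)

image of 1: 0
image of cos x: -(3/5)cos x + (4/5)sin x
image of sin x: -(4/5)cos x - (3/5)sin x
each image's coordinates form column j of the matrix


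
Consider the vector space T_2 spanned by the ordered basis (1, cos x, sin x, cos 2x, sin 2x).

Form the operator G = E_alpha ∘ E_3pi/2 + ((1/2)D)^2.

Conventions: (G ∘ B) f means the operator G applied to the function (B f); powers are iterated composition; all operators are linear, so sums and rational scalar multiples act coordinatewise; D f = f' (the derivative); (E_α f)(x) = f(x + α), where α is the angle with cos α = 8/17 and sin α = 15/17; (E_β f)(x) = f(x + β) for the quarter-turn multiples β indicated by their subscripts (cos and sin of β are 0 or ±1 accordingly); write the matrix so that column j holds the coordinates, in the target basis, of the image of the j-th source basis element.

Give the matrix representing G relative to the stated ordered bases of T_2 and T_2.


the matrix is [[1, 0, 0, 0, 0]; [0, 43/68, -8/17, 0, 0]; [0, 8/17, 43/68, 0, 0]; [0, 0, 0, -128/289, -240/289]; [0, 0, 0, 240/289, -128/289]] (rows listed top to bottom)

image of 1: 1
image of cos x: (43/68)cos x + (8/17)sin x
image of sin x: -(8/17)cos x + (43/68)sin x
image of cos 2x: -(128/289)cos 2x + (240/289)sin 2x
image of sin 2x: -(240/289)cos 2x - (128/289)sin 2x
each image's coordinates form column j of the matrix


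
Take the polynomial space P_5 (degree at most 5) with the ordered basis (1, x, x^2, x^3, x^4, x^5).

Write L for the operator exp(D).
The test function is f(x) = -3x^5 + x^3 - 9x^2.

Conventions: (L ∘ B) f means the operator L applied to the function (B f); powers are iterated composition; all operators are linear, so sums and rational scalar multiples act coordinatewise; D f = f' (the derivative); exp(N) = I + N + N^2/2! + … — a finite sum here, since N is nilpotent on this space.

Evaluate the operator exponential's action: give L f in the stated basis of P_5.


the result is g(x) = -3x^5 - 15x^4 - 29x^3 - 36x^2 - 30x - 11

order-1 term: -15x^4 + 3x^2 - 18x
order-2 term: -30x^3 + 3x - 9
order-3 term: -30x^2 + 1
order-4 term: -15x
order-5 term: -3
the series for exp(D) f terminates at order 5
exp(D) f = -3x^5 - 15x^4 - 29x^3 - 36x^2 - 30x - 11


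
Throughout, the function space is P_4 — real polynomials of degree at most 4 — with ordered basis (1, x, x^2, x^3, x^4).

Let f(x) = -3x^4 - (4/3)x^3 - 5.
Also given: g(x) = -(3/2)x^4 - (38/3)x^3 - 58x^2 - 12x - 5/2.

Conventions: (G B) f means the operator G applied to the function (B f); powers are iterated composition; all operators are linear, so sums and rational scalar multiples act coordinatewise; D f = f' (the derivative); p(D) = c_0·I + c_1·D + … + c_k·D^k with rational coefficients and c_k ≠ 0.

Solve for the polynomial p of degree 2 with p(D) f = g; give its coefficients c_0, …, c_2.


p(D) = (1/2)·I + D + (3/2)·D^2, i.e. c_0 = 1/2, c_1 = 1, c_2 = 3/2

D^0 f = -3x^4 - (4/3)x^3 - 5
D^1 f = -12x^3 - 4x^2
D^2 f = -36x^2 - 8x
matching coefficients of g against c_0 f + c_1 Df + … from the top degree down determines the c_i
solution: c_0 = 1/2, c_1 = 1, c_2 = 3/2


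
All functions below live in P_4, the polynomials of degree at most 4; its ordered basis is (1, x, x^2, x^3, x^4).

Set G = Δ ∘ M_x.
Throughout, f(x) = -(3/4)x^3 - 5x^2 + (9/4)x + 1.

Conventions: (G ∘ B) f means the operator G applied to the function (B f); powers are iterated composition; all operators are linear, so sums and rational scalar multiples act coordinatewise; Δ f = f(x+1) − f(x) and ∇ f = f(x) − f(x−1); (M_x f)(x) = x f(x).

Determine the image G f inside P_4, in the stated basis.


the result is g(x) = -3x^3 - (39/2)x^2 - (27/2)x - 5/2

M_x f = -(3/4)x^4 - 5x^3 + (9/4)x^2 + x
Δ M_x f = -3x^3 - (39/2)x^2 - (27/2)x - 5/2


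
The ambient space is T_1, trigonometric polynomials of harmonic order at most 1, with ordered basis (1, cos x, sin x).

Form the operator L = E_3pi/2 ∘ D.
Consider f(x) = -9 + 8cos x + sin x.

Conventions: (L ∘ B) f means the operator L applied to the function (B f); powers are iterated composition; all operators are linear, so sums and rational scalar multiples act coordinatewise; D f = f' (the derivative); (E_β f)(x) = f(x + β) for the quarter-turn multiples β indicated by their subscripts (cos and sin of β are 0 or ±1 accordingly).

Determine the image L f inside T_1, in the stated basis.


D f = cos x - 8sin x
E_3pi/2 D f = 8cos x + sin x

g(x) = 8cos x + sin x


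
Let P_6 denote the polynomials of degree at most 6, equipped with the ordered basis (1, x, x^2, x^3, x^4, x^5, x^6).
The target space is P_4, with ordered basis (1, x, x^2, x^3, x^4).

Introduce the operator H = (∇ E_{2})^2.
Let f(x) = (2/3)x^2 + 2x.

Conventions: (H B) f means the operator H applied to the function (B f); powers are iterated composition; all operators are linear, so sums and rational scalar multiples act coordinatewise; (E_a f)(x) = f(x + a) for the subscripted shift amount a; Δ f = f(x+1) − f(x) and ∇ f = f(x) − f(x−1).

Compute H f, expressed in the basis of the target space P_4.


g(x) = 4/3

E_{2} f = (2/3)x^2 + (14/3)x + 20/3
∇ E_{2} f = (4/3)x + 4
E_{2} (∇ E_{2}) f = (4/3)x + 20/3
∇ E_{2} (∇ E_{2}) f = 4/3


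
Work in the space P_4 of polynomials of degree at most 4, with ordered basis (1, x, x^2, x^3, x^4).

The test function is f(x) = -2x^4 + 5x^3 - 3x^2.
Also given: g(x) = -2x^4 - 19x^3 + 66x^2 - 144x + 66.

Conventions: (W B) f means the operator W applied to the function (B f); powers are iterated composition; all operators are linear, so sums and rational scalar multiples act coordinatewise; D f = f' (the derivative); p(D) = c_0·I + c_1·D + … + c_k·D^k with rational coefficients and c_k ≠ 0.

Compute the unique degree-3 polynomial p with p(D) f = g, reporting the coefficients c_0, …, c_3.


c_0 = 1, c_1 = 3, c_2 = -1, c_3 = 2

D^0 f = -2x^4 + 5x^3 - 3x^2
D^1 f = -8x^3 + 15x^2 - 6x
D^2 f = -24x^2 + 30x - 6
D^3 f = -48x + 30
matching coefficients of g against c_0 f + c_1 Df + … from the top degree down determines the c_i
solution: c_0 = 1, c_1 = 3, c_2 = -1, c_3 = 2


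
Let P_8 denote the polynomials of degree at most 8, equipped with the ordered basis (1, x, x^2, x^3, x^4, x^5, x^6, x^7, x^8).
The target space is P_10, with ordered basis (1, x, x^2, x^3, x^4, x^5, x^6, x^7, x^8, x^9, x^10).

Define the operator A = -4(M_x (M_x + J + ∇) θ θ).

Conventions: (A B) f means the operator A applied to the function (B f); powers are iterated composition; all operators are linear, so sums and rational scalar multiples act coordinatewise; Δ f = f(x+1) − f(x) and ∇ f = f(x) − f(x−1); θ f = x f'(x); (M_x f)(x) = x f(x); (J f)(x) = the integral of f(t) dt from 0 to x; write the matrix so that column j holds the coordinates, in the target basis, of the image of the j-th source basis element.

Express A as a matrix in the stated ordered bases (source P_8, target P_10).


image of 1: 0
image of x: -6x^3 - 4x
image of x^2: -(64/3)x^4 - 32x^2 + 16x
image of x^3: -45x^5 - 108x^3 + 108x^2 - 36x
image of x^4: -(384/5)x^6 - 256x^4 + 384x^3 - 256x^2 + 64x
image of x^5: -(350/3)x^7 - 500x^5 + 1000x^4 - 1000x^3 + 500x^2 - 100x
image of x^6: -(1152/7)x^8 - 864x^6 + 2160x^5 - 2880x^4 + 2160x^3 - 864x^2 + 144x
image of x^7: -(441/2)x^9 - 1372x^7 + 4116x^6 - 6860x^5 + 6860x^4 - 4116x^3 + 1372x^2 - 196x
image of x^8: -(2560/9)x^10 - 2048x^8 + 7168x^7 - 14336x^6 + 17920x^5 - 14336x^4 + 7168x^3 - 2048x^2 + 256x
each image's coordinates form column j of the matrix

the matrix is [[0, 0, 0, 0, 0, 0, 0, 0, 0]; [0, -4, 16, -36, 64, -100, 144, -196, 256]; [0, 0, -32, 108, -256, 500, -864, 1372, -2048]; [0, -6, 0, -108, 384, -1000, 2160, -4116, 7168]; [0, 0, -64/3, 0, -256, 1000, -2880, 6860, -14336]; [0, 0, 0, -45, 0, -500, 2160, -6860, 17920]; [0, 0, 0, 0, -384/5, 0, -864, 4116, -14336]; [0, 0, 0, 0, 0, -350/3, 0, -1372, 7168]; [0, 0, 0, 0, 0, 0, -1152/7, 0, -2048]; [0, 0, 0, 0, 0, 0, 0, -441/2, 0]; [0, 0, 0, 0, 0, 0, 0, 0, -2560/9]] (rows listed top to bottom)


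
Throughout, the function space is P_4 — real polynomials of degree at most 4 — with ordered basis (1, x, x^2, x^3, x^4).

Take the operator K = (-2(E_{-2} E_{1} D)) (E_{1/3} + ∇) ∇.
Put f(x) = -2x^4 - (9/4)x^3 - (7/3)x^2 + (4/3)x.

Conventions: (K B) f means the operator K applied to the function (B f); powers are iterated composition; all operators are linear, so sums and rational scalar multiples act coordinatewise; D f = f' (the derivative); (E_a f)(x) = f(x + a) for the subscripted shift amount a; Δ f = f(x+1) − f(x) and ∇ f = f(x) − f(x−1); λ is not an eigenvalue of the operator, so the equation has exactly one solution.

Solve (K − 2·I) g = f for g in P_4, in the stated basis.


write g with unknown coordinates in the stated basis and equate coefficients in (K − 2·I) g = f
solving from the highest basis element down gives g = x^4 + (9/8)x^3 - (65/6)x^2 - (41/12)x + 1283/24
check: K g = -24x^2 - (11/2)x + 1283/12
so K g − 2·g = -2x^4 - (9/4)x^3 - (7/3)x^2 + (4/3)x = f ✓

the result is g(x) = x^4 + (9/8)x^3 - (65/6)x^2 - (41/12)x + 1283/24


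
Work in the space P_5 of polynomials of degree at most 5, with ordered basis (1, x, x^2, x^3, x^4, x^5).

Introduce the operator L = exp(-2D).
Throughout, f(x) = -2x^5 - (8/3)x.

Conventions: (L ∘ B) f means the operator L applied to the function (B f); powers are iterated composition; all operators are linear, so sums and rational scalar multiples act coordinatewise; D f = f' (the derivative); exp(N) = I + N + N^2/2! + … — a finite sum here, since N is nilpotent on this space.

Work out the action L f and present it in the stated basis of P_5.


order-1 term: 20x^4 + 16/3
order-2 term: -80x^3
order-3 term: 160x^2
order-4 term: -160x
order-5 term: 64
the series for exp(-2D) f terminates at order 5
exp(-2D) f = -2x^5 + 20x^4 - 80x^3 + 160x^2 - (488/3)x + 208/3

the image equals g(x) = -2x^5 + 20x^4 - 80x^3 + 160x^2 - (488/3)x + 208/3


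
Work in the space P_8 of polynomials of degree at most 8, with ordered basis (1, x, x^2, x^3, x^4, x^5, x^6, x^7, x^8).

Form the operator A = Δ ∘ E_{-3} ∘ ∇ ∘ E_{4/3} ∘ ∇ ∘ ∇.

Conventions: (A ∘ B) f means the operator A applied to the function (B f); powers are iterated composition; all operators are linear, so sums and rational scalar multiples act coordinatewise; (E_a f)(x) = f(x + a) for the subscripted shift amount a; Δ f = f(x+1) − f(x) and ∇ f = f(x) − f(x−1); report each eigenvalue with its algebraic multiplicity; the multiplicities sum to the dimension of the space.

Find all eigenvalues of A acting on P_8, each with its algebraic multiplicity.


λ = 0 (multiplicity 9)

image of 1: 0
image of x: 0
image of x^2: 0
image of x^3: 0
image of x^4: 24
image of x^5: 120x - 320
image of x^6: 360x^2 - 1920x + 2680
image of x^7: 840x^3 - 6720x^2 + 18760x - 163520/9
image of x^8: 1680x^4 - 17920x^3 + 75040x^2 - (1308160/9)x + 2952488/27
the matrix is upper triangular; its diagonal is (0, 0, 0, 0, 0, 0, 0, 0, 0)
for a triangular matrix the eigenvalues are the diagonal entries, with algebraic multiplicity their repetition count


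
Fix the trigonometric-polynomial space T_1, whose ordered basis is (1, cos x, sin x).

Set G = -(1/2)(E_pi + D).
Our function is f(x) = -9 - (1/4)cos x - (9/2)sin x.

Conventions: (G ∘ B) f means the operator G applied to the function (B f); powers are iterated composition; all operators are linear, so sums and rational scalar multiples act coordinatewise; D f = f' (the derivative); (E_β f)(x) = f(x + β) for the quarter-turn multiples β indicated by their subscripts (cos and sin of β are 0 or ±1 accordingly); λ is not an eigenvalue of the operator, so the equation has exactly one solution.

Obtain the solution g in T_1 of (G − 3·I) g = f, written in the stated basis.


write g with unknown coordinates in the stated basis and equate coefficients in (G − 3·I) g = f
solving from the highest basis element down gives g = 18/7 - (1/4)cos x + (7/4)sin x
check: G g = -9/7 - cos x + (3/4)sin x
so G g − 3·g = -9 - (1/4)cos x - (9/2)sin x = f ✓

the image equals g(x) = 18/7 - (1/4)cos x + (7/4)sin x


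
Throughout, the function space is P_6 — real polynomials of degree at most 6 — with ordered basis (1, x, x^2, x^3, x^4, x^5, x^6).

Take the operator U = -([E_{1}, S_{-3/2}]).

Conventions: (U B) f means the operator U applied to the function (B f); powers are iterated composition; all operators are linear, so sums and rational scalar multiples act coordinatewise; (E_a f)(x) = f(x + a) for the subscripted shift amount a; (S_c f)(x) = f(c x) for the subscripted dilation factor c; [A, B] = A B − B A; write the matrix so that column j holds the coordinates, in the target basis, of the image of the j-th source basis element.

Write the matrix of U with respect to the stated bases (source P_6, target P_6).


image of 1: 0
image of x: 5/2
image of x^2: -(15/2)x - 5/4
image of x^3: (135/8)x^2 + (45/8)x + 35/8
image of x^4: -(135/4)x^3 - (135/8)x^2 - (105/4)x - 65/16
image of x^5: (2025/32)x^4 + (675/16)x^3 + (1575/16)x^2 + (975/32)x + 275/32
image of x^6: -(3645/32)x^5 - (6075/64)x^4 - (4725/16)x^3 - (8775/64)x^2 - (2475/32)x - 665/64
each image's coordinates form column j of the matrix

the matrix is [[0, 5/2, -5/4, 35/8, -65/16, 275/32, -665/64]; [0, 0, -15/2, 45/8, -105/4, 975/32, -2475/32]; [0, 0, 0, 135/8, -135/8, 1575/16, -8775/64]; [0, 0, 0, 0, -135/4, 675/16, -4725/16]; [0, 0, 0, 0, 0, 2025/32, -6075/64]; [0, 0, 0, 0, 0, 0, -3645/32]; [0, 0, 0, 0, 0, 0, 0]] (rows listed top to bottom)


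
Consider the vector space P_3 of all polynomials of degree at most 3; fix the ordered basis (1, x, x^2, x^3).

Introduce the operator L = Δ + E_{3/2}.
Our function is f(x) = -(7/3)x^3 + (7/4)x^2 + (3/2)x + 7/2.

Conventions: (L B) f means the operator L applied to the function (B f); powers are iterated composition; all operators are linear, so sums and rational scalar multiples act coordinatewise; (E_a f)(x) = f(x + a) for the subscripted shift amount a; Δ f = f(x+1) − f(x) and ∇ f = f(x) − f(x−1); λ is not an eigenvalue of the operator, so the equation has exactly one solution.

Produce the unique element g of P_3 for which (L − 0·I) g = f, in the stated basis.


write g with unknown coordinates in the stated basis and equate coefficients in (L − 0·I) g = f
solving from the highest basis element down gives g = -(7/3)x^3 + (77/4)x^2 - 72x + 6295/48
check: L g = -(7/3)x^3 + (7/4)x^2 + (3/2)x + 7/2
so L g − 0·g = -(7/3)x^3 + (7/4)x^2 + (3/2)x + 7/2 = f ✓

g(x) = -(7/3)x^3 + (77/4)x^2 - 72x + 6295/48


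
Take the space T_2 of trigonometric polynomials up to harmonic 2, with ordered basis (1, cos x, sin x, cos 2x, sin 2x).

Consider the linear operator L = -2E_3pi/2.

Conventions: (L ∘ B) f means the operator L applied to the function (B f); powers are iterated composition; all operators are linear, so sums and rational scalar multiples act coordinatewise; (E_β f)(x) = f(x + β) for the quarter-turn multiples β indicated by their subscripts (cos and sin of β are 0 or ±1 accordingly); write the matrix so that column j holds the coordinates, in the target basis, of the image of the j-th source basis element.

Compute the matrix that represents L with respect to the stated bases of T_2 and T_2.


the matrix is [[-2, 0, 0, 0, 0]; [0, 0, 2, 0, 0]; [0, -2, 0, 0, 0]; [0, 0, 0, 2, 0]; [0, 0, 0, 0, 2]] (rows listed top to bottom)

image of 1: -2
image of cos x: -2sin x
image of sin x: 2cos x
image of cos 2x: 2cos 2x
image of sin 2x: 2sin 2x
each image's coordinates form column j of the matrix


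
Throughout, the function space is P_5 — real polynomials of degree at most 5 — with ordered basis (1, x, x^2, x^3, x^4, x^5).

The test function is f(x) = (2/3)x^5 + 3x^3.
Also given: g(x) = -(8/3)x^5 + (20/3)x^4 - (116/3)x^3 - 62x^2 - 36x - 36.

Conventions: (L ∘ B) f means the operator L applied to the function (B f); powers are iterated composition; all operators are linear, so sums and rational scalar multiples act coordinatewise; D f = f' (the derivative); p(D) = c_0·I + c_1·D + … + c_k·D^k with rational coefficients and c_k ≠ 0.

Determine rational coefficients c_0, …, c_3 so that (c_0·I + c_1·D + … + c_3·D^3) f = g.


D^0 f = (2/3)x^5 + 3x^3
D^1 f = (10/3)x^4 + 9x^2
D^2 f = (40/3)x^3 + 18x
D^3 f = 40x^2 + 18
matching coefficients of g against c_0 f + c_1 Df + … from the top degree down determines the c_i
solution: c_0 = -4, c_1 = 2, c_2 = -2, c_3 = -2

p(D) = -4·I + 2·D − 2·D^2 − 2·D^3, i.e. c_0 = -4, c_1 = 2, c_2 = -2, c_3 = -2


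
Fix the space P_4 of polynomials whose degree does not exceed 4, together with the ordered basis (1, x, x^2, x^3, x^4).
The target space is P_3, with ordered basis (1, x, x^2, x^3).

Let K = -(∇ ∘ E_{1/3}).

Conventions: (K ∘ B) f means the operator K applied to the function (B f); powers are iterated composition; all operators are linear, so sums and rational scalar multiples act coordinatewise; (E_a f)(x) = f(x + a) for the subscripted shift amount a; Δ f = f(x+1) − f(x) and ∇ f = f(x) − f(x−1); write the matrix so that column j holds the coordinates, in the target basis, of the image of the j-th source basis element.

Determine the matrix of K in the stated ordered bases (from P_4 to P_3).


image of 1: 0
image of x: -1
image of x^2: -2x + 1/3
image of x^3: -3x^2 + x - 1/3
image of x^4: -4x^3 + 2x^2 - (4/3)x + 5/27
each image's coordinates form column j of the matrix

the matrix is [[0, -1, 1/3, -1/3, 5/27]; [0, 0, -2, 1, -4/3]; [0, 0, 0, -3, 2]; [0, 0, 0, 0, -4]] (rows listed top to bottom)


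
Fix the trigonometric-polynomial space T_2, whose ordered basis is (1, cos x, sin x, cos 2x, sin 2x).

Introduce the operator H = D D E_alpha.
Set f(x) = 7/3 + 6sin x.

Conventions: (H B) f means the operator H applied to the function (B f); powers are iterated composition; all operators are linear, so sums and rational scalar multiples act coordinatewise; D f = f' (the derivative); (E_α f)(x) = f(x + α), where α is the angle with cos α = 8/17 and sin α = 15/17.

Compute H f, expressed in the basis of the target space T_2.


E_alpha f = 7/3 + (90/17)cos x + (48/17)sin x
D E_alpha f = (48/17)cos x - (90/17)sin x
D D E_alpha f = -(90/17)cos x - (48/17)sin x

the image equals g(x) = -(90/17)cos x - (48/17)sin x


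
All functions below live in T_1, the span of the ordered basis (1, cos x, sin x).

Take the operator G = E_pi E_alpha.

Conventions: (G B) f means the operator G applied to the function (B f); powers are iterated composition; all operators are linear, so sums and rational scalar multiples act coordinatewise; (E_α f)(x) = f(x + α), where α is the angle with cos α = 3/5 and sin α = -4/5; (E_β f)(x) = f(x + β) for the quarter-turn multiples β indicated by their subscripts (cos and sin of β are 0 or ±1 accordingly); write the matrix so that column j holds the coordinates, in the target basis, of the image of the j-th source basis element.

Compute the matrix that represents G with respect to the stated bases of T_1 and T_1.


the matrix is [[1, 0, 0]; [0, -3/5, 4/5]; [0, -4/5, -3/5]] (rows listed top to bottom)

image of 1: 1
image of cos x: -(3/5)cos x - (4/5)sin x
image of sin x: (4/5)cos x - (3/5)sin x
each image's coordinates form column j of the matrix


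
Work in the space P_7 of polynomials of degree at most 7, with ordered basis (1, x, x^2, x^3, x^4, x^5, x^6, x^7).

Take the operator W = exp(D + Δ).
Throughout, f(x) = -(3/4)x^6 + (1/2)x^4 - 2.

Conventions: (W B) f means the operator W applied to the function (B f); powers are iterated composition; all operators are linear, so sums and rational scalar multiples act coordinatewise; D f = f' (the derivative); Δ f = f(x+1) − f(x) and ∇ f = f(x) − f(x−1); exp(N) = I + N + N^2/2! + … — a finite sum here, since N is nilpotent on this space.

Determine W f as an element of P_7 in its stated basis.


order-1 term: -9x^5 - (45/4)x^4 - 11x^3 - (33/4)x^2 - (5/2)x - 1/4
order-2 term: -45x^4 - 90x^3 - (447/4)x^2 - 78x - 89/4
order-3 term: -120x^3 - 270x^2 - 299x - 537/4
order-4 term: -180x^2 - 360x - 247
order-5 term: -144x - 180
order-6 term: -48
the series for exp(D + Δ) f terminates at order 6
exp(D + Δ) f = -(3/4)x^6 - 9x^5 - (223/4)x^4 - 221x^3 - 570x^2 - (1767/2)x - 2535/4

g(x) = -(3/4)x^6 - 9x^5 - (223/4)x^4 - 221x^3 - 570x^2 - (1767/2)x - 2535/4


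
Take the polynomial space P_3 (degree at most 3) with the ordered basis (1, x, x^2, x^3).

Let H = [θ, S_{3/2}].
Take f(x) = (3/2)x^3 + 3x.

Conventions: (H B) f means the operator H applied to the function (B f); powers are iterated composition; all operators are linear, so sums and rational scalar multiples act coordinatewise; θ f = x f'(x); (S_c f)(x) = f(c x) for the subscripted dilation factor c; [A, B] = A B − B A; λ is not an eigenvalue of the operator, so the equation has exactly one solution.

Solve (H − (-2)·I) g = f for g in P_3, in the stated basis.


g(x) = (3/4)x^3 + (3/2)x

write g with unknown coordinates in the stated basis and equate coefficients in (H − (-2)·I) g = f
solving from the highest basis element down gives g = (3/4)x^3 + (3/2)x
check: H g = 0
so H g − (-2)·g = (3/2)x^3 + 3x = f ✓


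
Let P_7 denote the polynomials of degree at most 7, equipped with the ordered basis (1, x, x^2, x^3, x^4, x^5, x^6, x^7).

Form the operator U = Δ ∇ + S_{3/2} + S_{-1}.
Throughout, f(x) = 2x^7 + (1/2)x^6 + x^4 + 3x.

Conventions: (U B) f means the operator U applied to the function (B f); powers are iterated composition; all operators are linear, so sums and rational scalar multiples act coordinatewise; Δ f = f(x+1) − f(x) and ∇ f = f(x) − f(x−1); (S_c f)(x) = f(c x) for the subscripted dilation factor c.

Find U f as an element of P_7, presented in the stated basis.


∇ f = 14x^6 - 39x^5 + (125/2)x^4 - 56x^3 + (57/2)x^2 - 7x + 7/2
Δ ∇ f = 84x^5 + 15x^4 + 140x^3 + 27x^2 + 28x + 3
S_{3/2} f = (2187/64)x^7 + (729/128)x^6 + (81/16)x^4 + (9/2)x
S_{-1} f = -2x^7 + (1/2)x^6 + x^4 - 3x
(Δ ∇ + S_{3/2} + S_{-1}) f = (2059/64)x^7 + (793/128)x^6 + 84x^5 + (337/16)x^4 + 140x^3 + 27x^2 + (59/2)x + 3

the result is g(x) = (2059/64)x^7 + (793/128)x^6 + 84x^5 + (337/16)x^4 + 140x^3 + 27x^2 + (59/2)x + 3


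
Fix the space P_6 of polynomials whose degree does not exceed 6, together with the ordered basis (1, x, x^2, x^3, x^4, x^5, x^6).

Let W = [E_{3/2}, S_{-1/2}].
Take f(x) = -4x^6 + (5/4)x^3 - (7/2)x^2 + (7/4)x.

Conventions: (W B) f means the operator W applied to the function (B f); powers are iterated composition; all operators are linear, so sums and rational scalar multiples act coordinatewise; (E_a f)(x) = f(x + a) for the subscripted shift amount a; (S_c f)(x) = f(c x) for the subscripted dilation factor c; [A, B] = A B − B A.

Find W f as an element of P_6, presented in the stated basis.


S_{-1/2} f = -(1/16)x^6 - (5/32)x^3 - (7/8)x^2 - (7/8)x
E_{3/2} S_{-1/2} f = -(1/16)x^6 - (9/16)x^5 - (135/64)x^4 - (35/8)x^3 - (1619/256)x^2 - (1895/256)x - 4629/1024
E_{3/2} f = -4x^6 - 36x^5 - 135x^4 - (1075/4)x^3 - (2413/8)x^2 - (2921/16)x - 1491/32
S_{-1/2} E_{3/2} f = -(1/16)x^6 + (9/8)x^5 - (135/16)x^4 + (1075/32)x^3 - (2413/32)x^2 + (2921/32)x - 1491/32
[E_{3/2}, S_{-1/2}] f = -(27/16)x^5 + (405/64)x^4 - (1215/32)x^3 + (17685/256)x^2 - (25263/256)x + 43083/1024

the image equals g(x) = -(27/16)x^5 + (405/64)x^4 - (1215/32)x^3 + (17685/256)x^2 - (25263/256)x + 43083/1024
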